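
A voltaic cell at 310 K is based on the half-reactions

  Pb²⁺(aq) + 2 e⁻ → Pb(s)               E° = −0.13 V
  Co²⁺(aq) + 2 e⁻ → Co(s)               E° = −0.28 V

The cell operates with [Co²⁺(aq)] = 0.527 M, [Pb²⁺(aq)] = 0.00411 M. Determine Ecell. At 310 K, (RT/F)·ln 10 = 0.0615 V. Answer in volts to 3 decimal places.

+0.085 V

The Pb²⁺/Pb couple has the more positive E°, so it is the cathode; Co²⁺/Co is the anode.
E°cell = E°cat − E°an = −0.13 − (−0.28) = +0.15 V; n = 2.
Balancing gives Pb²⁺(aq) + Co(s) → Pb(s) + Co²⁺(aq); hence Q = [Co²⁺(aq)] / [Pb²⁺(aq)] = 128 (log Q = 2.108).
E = E° − (0.0615/n)·log Q = +0.15 − (0.0615/2)(2.108) = +0.085 V.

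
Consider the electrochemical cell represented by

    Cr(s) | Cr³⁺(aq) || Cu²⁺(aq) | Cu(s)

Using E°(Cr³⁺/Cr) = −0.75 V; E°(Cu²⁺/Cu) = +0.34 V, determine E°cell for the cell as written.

By convention the left-hand electrode in cell notation is the anode (oxidation) and the right-hand electrode is the cathode (reduction).
E°cell = E°(right) − E°(left) = +0.34 − (−0.75) = +1.09 V.

+1.09 V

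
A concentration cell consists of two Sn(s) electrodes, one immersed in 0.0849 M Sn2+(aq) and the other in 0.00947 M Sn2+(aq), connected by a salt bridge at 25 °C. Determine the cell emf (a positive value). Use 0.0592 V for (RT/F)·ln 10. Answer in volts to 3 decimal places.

0.028 V

For a concentration cell E°cell = 0, since both electrodes use the same couple.
The compartment with the higher Sn2+(aq) concentration (0.0849 M) acts as the cathode; ions are reduced there and produced at the dilute (0.00947 M) anode.
With n = 2, Ecell = −(0.0592/2)·log([dilute]/[conc]) = −(0.0592/2)·log(0.00947/0.0849) = +0.028 V.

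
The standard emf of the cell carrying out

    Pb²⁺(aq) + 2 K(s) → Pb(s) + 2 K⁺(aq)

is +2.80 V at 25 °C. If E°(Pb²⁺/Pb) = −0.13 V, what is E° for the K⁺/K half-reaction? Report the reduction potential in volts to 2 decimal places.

−2.93 V

In the reaction as written the Pb²⁺/Pb couple is reduced (cathode) and K⁺/K is oxidized (anode), so E°cell = E°(Pb²⁺/Pb) − E°(K⁺/K).
E°(K⁺/K) = E°(cathode) − E°cell = −0.13 − (+2.80) = −2.93 V.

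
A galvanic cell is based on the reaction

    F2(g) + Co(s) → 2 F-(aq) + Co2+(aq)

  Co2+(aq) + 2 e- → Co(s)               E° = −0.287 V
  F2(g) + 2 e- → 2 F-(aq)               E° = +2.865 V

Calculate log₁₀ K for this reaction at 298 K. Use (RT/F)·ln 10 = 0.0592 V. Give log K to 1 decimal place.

The F₂/F⁻ couple is reduced (cathode); E°cell = +2.865 − (−0.287) = +3.152 V with n = 2.
At equilibrium E = 0, so log K = nE°cell / 0.0592 = (2)(+3.152) / 0.0592 = 106.5.

log K = 106.5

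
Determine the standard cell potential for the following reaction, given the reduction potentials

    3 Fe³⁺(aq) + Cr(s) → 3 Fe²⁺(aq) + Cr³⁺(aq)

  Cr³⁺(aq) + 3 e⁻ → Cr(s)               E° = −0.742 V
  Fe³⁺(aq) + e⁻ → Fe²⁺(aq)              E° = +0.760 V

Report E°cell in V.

Fe³⁺(aq) gains electrons, so the Fe³⁺/Fe²⁺ couple is the cathode; the Cr³⁺/Cr couple is the anode.
E°cell = E°(cathode) − E°(anode) = +0.760 − (−0.742) = +1.502 V.

+1.502 V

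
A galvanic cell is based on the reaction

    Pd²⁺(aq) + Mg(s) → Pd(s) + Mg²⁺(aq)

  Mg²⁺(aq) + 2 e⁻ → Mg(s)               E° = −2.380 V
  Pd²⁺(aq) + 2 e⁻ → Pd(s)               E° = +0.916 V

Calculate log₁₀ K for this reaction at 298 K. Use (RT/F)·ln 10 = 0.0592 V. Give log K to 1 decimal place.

log K = 111.4

The Pd²⁺/Pd couple is reduced (cathode); E°cell = +0.916 − (−2.380) = +3.296 V with n = 2.
At equilibrium E = 0, so log K = nE°cell / 0.0592 = (2)(+3.296) / 0.0592 = 111.4.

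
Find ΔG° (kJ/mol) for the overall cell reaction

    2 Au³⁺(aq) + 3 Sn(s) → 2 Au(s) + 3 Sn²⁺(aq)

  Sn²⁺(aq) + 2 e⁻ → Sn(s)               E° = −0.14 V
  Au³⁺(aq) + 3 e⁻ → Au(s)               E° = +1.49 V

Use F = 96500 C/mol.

In the reaction as written Au³⁺(aq) is reduced, so the Au³⁺/Au couple is the cathode and Sn²⁺/Sn is the anode.
E°cell = +1.49 − (−0.14) = +1.63 V; balancing electrons gives n = 6.
ΔG° = −nFE°cell = −(6)(96500)(+1.63) J/mol = −944 kJ/mol.

−944 kJ/mol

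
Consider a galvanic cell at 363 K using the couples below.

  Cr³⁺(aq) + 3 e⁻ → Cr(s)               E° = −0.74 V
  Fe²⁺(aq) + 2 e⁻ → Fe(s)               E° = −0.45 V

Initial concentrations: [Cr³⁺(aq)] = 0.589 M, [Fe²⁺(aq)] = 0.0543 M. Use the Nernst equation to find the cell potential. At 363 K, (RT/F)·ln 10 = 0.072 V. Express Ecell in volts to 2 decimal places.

Since E°(Fe²⁺/Fe) > E°(Cr³⁺/Cr), Fe²⁺/Fe serves as the cathode.
E°cell = E°cat − E°an = −0.45 − (−0.74) = +0.29 V; n = 6.
Balancing gives 3 Fe²⁺(aq) + 2 Cr(s) → 3 Fe(s) + 2 Cr³⁺(aq); hence Q = [Cr³⁺(aq)]^2 / [Fe²⁺(aq)]^3 = 2.17×10^3 (log Q = 3.336).
Applying E = E° − (RT ln10/nF)·log Q gives +0.29 − (0.072/6)(3.336) = +0.25 V.

+0.25 V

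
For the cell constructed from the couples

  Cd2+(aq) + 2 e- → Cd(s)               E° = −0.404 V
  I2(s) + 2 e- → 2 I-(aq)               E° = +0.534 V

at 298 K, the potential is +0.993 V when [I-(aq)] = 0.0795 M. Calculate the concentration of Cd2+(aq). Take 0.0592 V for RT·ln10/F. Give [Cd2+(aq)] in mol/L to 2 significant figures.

2.2 M

With I₂/I⁻ at the cathode and Cd²⁺/Cd at the anode, E°cell = +0.534 − (−0.404) = +0.938 V (n = 2).
Since E = E° − (0.0592/n)·log Q, log Q = n(E° − E)/0.0592 = −1.858.
Balancing electrons gives I2(s) + Cd(s) → 2 I-(aq) + Cd2+(aq); thus Q = [I-(aq)]^2·[Cd2+(aq)].
Isolating [Cd2+(aq)] in Q = 10^{−1.858} yields log [Cd2+(aq)] = 0.341, i.e. 2.2 M.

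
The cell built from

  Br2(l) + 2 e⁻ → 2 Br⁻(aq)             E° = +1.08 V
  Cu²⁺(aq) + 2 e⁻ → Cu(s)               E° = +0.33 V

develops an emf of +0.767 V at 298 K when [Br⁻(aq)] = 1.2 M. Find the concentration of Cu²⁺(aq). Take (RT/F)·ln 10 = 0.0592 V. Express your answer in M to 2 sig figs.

0.19 M

Br₂/Br⁻ is the cathode (higher E°); E°cell = +1.08 − (+0.33) = +0.75 V with n = 2.
Rearranging E = E° − (0.0592/n)·log Q gives log Q = 2(+0.75 − (+0.767))/0.0592 = −0.574.
For Br2(l) + Cu(s) → 2 Br⁻(aq) + Cu²⁺(aq), the reaction quotient is Q = [Br⁻(aq)]^2·[Cu²⁺(aq)].
Substituting the known concentrations and solving, log [Cu²⁺(aq)] = −0.732 and [Cu²⁺(aq)] = 0.19 M.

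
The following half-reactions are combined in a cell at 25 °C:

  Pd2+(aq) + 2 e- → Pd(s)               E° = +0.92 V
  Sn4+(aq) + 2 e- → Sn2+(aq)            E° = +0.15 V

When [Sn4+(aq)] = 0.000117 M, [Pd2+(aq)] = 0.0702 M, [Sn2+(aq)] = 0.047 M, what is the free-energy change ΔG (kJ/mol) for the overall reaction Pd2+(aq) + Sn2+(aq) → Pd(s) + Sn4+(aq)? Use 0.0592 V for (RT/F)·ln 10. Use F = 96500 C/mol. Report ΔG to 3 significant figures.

The standard cell potential is +0.92 − (+0.15) = +0.77 V, with n = 2 electrons in the balanced equation.
Q = [Sn4+(aq)] / ([Pd2+(aq)]·[Sn2+(aq)]) = 0.0355, so log Q = −1.450 and E = +0.77 − (0.0592/2)(−1.450) = +0.8129 V.
ΔG = −nFE = −(2)(96500)(+0.8129) J/mol = −157 kJ/mol.

−157 kJ/mol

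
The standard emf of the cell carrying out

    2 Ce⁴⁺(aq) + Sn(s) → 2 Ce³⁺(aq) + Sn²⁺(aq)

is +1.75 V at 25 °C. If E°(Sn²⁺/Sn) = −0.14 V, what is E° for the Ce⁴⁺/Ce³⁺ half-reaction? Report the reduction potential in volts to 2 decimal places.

In the reaction as written the Ce⁴⁺/Ce³⁺ couple is reduced (cathode) and Sn²⁺/Sn is oxidized (anode), so E°cell = E°(Ce⁴⁺/Ce³⁺) − E°(Sn²⁺/Sn).
E°(Ce⁴⁺/Ce³⁺) = E°cell + E°(anode) = +1.75 + (−0.14) = +1.61 V.

+1.61 V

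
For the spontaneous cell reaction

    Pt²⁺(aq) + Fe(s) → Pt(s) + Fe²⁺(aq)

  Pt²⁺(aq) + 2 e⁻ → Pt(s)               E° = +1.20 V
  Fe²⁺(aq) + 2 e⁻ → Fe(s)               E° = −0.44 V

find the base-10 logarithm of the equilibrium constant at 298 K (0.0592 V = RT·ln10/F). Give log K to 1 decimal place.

log K = 55.4

The Pt²⁺/Pt couple is reduced (cathode); E°cell = +1.20 − (−0.44) = +1.64 V with n = 2.
At equilibrium E = 0, so log K = nE°cell / 0.0592 = (2)(+1.64) / 0.0592 = 55.4.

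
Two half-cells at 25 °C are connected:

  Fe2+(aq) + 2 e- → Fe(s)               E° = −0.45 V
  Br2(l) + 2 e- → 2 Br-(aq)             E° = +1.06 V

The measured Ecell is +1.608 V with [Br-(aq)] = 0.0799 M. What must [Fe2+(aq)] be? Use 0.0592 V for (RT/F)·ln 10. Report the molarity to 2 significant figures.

0.077 M

The Br₂/Br⁻ couple has the larger reduction potential, so it is the cathode: E°cell = +1.06 − (−0.45) = +1.51 V and n = 2.
Rearranging E = E° − (0.0592/n)·log Q gives log Q = 2(+1.51 − (+1.608))/0.0592 = −3.311.
Balancing electrons gives Br2(l) + Fe(s) → 2 Br-(aq) + Fe2+(aq); thus Q = [Br-(aq)]^2·[Fe2+(aq)].
Substituting the known concentrations and solving, log [Fe2+(aq)] = −1.116 and [Fe2+(aq)] = 0.077 M.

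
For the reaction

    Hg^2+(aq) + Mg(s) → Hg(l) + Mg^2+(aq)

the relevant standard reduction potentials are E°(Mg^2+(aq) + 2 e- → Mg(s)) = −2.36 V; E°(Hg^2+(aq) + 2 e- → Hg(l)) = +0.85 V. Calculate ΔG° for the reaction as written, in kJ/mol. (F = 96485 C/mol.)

−619 kJ/mol

In the reaction as written Hg^2+(aq) is reduced, so the Hg²⁺/Hg couple is the cathode and Mg²⁺/Mg is the anode.
E°cell = +0.85 − (−2.36) = +3.21 V; balancing electrons gives n = 2.
ΔG° = −nFE°cell = −(2)(96485)(+3.21) J/mol = −619 kJ/mol.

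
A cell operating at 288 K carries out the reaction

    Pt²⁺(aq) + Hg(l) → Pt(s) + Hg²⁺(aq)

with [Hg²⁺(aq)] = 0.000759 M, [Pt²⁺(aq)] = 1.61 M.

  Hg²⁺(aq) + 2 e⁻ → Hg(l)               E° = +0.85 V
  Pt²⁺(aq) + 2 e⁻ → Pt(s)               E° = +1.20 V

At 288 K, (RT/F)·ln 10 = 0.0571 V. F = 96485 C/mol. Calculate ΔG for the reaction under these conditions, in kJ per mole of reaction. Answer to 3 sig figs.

With Pt²⁺/Pt reduced at the cathode, E°cell = +1.20 − (+0.85) = +0.35 V and n = 2.
The reaction quotient is [Hg²⁺(aq)] / [Pt²⁺(aq)] = 0.000471; by Nernst, E = +0.35 − (0.0571/2)(−3.327) = +0.4450 V.
Then ΔG = −nFE = −2 × 96485 × +0.4450 J/mol = −85.9 kJ/mol.

−85.9 kJ/mol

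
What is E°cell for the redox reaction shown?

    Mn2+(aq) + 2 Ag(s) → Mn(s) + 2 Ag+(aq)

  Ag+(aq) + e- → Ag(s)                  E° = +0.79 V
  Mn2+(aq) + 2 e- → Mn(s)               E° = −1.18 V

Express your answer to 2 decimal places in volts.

−1.97 V

Mn2+(aq) gains electrons, so the Mn²⁺/Mn couple is the cathode; the Ag⁺/Ag couple is the anode.
E°cell = E°(cathode) − E°(anode) = −1.18 − (+0.79) = −1.97 V.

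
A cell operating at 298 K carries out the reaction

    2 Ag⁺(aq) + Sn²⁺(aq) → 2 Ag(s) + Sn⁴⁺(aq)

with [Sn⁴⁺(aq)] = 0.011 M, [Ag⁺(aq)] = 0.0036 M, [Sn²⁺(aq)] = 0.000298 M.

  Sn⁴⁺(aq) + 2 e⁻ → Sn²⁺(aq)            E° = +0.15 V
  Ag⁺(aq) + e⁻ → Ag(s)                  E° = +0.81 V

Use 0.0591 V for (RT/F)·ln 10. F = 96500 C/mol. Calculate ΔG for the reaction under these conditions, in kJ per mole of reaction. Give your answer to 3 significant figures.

E°cell = +0.81 − (+0.15) = +0.66 V; the balanced reaction transfers n = 2 electrons.
The reaction quotient is [Sn⁴⁺(aq)] / ([Ag⁺(aq)]^2·[Sn²⁺(aq)]) = 2.85×10^6; by Nernst, E = +0.66 − (0.0591/2)(6.455) = +0.4693 V.
ΔG = −nFE = −(2)(96500)(+0.4693) J/mol = −90.6 kJ/mol.

−90.6 kJ/mol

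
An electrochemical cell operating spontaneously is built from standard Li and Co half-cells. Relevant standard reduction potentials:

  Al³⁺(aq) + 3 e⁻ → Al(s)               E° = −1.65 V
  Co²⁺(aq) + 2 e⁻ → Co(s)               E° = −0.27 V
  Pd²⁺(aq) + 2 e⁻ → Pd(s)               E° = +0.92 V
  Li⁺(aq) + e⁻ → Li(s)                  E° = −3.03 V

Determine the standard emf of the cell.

+2.76 V

The Co²⁺/Co couple has the higher E°, so Co ion is reduced (cathode) and Li is oxidized (anode).
E°cell = E°(cathode) − E°(anode) = −0.27 − (−3.03) = +2.76 V.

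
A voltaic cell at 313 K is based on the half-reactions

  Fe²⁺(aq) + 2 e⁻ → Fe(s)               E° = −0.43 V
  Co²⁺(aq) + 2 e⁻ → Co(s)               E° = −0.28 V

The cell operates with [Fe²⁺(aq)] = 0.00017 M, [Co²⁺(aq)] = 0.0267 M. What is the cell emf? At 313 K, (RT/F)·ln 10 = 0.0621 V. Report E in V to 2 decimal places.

+0.22 V

Co²⁺/Co is reduced (cathode, E° = −0.28 V) and Fe²⁺/Fe is oxidized (anode).
The standard potential is −0.28 − (−0.43) = +0.15 V and the balanced reaction transfers n = 2 electrons.
For the overall reaction Co²⁺(aq) + Fe(s) → Co(s) + Fe²⁺(aq), Q = [Fe²⁺(aq)] / [Co²⁺(aq)] = 0.00637, giving log Q = −2.196.
By the Nernst equation, E = +0.15 − (0.0621/2)·(−2.196) = +0.22 V.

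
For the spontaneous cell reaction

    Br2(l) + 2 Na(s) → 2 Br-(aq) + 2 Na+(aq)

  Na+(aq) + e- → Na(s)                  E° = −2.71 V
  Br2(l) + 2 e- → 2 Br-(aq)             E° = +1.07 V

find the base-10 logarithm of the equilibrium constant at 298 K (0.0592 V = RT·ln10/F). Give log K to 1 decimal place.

log K = 127.7

The Br₂/Br⁻ couple is reduced (cathode); E°cell = +1.07 − (−2.71) = +3.78 V with n = 2.
At equilibrium E = 0, so log K = nE°cell / 0.0592 = (2)(+3.78) / 0.0592 = 127.7.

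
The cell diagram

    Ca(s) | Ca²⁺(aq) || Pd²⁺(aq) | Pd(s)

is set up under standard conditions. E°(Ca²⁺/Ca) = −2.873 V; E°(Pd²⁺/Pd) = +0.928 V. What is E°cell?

By convention the left-hand electrode in cell notation is the anode (oxidation) and the right-hand electrode is the cathode (reduction).
E°cell = E°(right) − E°(left) = +0.928 − (−2.873) = +3.801 V.

+3.801 V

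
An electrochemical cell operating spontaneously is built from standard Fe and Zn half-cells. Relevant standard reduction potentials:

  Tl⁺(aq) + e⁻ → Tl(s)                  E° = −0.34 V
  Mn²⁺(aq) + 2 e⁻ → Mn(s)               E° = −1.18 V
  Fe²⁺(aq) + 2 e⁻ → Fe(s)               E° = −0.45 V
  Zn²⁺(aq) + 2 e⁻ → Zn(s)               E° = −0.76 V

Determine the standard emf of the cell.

The Fe²⁺/Fe couple has the higher E°, so Fe ion is reduced (cathode) and Zn is oxidized (anode).
E°cell = E°(cathode) − E°(anode) = −0.45 − (−0.76) = +0.31 V.

+0.31 V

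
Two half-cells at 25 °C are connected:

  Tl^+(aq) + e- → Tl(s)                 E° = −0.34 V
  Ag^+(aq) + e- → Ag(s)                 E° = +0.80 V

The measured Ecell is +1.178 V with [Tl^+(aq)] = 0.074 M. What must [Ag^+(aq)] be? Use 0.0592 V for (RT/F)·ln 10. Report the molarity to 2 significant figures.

0.32 M

The Ag⁺/Ag couple has the larger reduction potential, so it is the cathode: E°cell = +0.80 − (−0.34) = +1.14 V and n = 1.
Since E = E° − (0.0592/n)·log Q, log Q = n(E° − E)/0.0592 = −0.642.
Balancing electrons gives Ag^+(aq) + Tl(s) → Ag(s) + Tl^+(aq); thus Q = [Tl^+(aq)] / [Ag^+(aq)].
Solving for the unknown gives log [Ag^+(aq)] = −0.489, so [Ag^+(aq)] ≈ 0.32 M.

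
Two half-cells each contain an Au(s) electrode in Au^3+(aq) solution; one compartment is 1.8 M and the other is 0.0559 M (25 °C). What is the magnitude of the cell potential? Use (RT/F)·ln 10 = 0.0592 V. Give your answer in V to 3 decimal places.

0.030 V

For a concentration cell E°cell = 0, since both electrodes use the same couple.
The compartment with the higher Au^3+(aq) concentration (1.8 M) acts as the cathode; ions are reduced there and produced at the dilute (0.0559 M) anode.
With n = 3, Ecell = −(0.0592/3)·log([dilute]/[conc]) = −(0.0592/3)·log(0.0559/1.8) = +0.030 V.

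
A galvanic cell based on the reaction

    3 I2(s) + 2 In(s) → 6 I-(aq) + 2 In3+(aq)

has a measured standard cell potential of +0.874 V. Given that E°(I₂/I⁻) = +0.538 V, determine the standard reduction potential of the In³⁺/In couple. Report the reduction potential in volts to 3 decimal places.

−0.336 V

In the reaction as written the I₂/I⁻ couple is reduced (cathode) and In³⁺/In is oxidized (anode), so E°cell = E°(I₂/I⁻) − E°(In³⁺/In).
E°(In³⁺/In) = E°(cathode) − E°cell = +0.538 − (+0.874) = −0.336 V.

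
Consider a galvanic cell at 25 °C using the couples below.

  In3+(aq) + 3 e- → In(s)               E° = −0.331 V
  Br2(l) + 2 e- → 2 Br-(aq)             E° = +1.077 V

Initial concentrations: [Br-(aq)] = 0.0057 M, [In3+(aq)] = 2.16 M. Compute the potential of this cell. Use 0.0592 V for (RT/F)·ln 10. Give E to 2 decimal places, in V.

+1.53 V

The Br₂/Br⁻ couple has the more positive E°, so it is the cathode; In³⁺/In is the anode.
E°cell = +1.077 − (−0.331) = +1.408 V, with n = 6 electrons transferred.
The balanced reaction is 3 Br2(l) + 2 In(s) → 6 Br-(aq) + 2 In3+(aq), so Q = [Br-(aq)]^6·[In3+(aq)]^2 = 1.6×10^−13 and log Q = −12.796.
By the Nernst equation, E = +1.408 − (0.0592/6)·(−12.796) = +1.53 V.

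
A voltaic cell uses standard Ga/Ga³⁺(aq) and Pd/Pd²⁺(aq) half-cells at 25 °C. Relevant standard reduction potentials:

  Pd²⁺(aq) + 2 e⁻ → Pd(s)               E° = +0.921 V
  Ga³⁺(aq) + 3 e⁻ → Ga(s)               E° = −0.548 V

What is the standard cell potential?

The Pd²⁺/Pd couple has the higher E°, so Pd ion is reduced (cathode) and Ga is oxidized (anode).
E°cell = E°(cathode) − E°(anode) = +0.921 − (−0.548) = +1.469 V.

+1.469 V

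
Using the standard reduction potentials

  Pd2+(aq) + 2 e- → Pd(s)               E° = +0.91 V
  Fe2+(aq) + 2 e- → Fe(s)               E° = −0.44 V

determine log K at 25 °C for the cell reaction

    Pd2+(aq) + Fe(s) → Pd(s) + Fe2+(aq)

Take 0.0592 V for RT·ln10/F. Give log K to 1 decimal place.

log K = 45.6

The Pd²⁺/Pd couple is reduced (cathode); E°cell = +0.91 − (−0.44) = +1.35 V with n = 2.
At equilibrium E = 0, so log K = nE°cell / 0.0592 = (2)(+1.35) / 0.0592 = 45.6.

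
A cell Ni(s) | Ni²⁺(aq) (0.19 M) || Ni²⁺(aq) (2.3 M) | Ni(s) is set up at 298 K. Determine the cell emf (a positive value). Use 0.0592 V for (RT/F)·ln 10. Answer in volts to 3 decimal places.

0.032 V

For a concentration cell E°cell = 0, since both electrodes use the same couple.
The compartment with the higher Ni²⁺(aq) concentration (2.3 M) acts as the cathode; ions are reduced there and produced at the dilute (0.19 M) anode.
With n = 2, Ecell = −(0.0592/2)·log([dilute]/[conc]) = −(0.0592/2)·log(0.19/2.3) = +0.032 V.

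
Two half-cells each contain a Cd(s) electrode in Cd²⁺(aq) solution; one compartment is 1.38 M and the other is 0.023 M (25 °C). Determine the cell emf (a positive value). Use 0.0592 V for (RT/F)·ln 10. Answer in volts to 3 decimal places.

For a concentration cell E°cell = 0, since both electrodes use the same couple.
The compartment with the higher Cd²⁺(aq) concentration (1.38 M) acts as the cathode; ions are reduced there and produced at the dilute (0.023 M) anode.
With n = 2, Ecell = −(0.0592/2)·log([dilute]/[conc]) = −(0.0592/2)·log(0.023/1.38) = +0.053 V.

0.053 V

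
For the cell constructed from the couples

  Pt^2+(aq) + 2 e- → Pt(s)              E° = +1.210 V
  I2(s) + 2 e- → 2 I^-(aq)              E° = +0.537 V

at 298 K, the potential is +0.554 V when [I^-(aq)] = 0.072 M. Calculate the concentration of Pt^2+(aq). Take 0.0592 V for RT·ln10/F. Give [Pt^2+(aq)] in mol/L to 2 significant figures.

With Pt²⁺/Pt at the cathode and I₂/I⁻ at the anode, E°cell = +1.210 − (+0.537) = +0.673 V (n = 2).
Since E = E° − (0.0592/n)·log Q, log Q = n(E° − E)/0.0592 = 4.020.
For Pt^2+(aq) + 2 I^-(aq) → Pt(s) + I2(s), the reaction quotient is Q = 1 / ([Pt^2+(aq)]·[I^-(aq)]^2).
Solving for the unknown gives log [Pt^2+(aq)] = −1.735, so [Pt^2+(aq)] ≈ 0.018 M.

0.018 M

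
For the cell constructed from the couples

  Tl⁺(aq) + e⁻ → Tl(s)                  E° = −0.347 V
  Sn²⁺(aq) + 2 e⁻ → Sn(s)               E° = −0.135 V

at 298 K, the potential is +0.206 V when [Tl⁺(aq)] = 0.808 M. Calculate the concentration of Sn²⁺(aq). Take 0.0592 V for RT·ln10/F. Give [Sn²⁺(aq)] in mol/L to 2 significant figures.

0.41 M

The Sn²⁺/Sn couple has the larger reduction potential, so it is the cathode: E°cell = −0.135 − (−0.347) = +0.212 V and n = 2.
From the Nernst equation, log Q = n(E° − E)/0.0592 = 2·(+0.212 − (+0.206))/0.0592 = 0.203.
For Sn²⁺(aq) + 2 Tl(s) → Sn(s) + 2 Tl⁺(aq), the reaction quotient is Q = [Tl⁺(aq)]^2 / [Sn²⁺(aq)].
Isolating [Sn²⁺(aq)] in Q = 10^{0.203} yields log [Sn²⁺(aq)] = −0.388, i.e. 0.41 M.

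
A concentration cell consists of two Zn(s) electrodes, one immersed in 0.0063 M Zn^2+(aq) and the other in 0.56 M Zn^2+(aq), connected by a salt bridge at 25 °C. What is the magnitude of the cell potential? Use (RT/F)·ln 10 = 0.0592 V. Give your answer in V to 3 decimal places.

For a concentration cell E°cell = 0, since both electrodes use the same couple.
The compartment with the higher Zn^2+(aq) concentration (0.56 M) acts as the cathode; ions are reduced there and produced at the dilute (0.0063 M) anode.
With n = 2, Ecell = −(0.0592/2)·log([dilute]/[conc]) = −(0.0592/2)·log(0.0063/0.56) = +0.058 V.

0.058 V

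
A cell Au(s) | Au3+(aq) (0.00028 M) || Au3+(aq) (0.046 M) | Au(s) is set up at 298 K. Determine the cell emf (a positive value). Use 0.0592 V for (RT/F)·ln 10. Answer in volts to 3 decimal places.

For a concentration cell E°cell = 0, since both electrodes use the same couple.
The compartment with the higher Au3+(aq) concentration (0.046 M) acts as the cathode; ions are reduced there and produced at the dilute (0.00028 M) anode.
With n = 3, Ecell = −(0.0592/3)·log([dilute]/[conc]) = −(0.0592/3)·log(0.00028/0.046) = +0.044 V.

0.044 V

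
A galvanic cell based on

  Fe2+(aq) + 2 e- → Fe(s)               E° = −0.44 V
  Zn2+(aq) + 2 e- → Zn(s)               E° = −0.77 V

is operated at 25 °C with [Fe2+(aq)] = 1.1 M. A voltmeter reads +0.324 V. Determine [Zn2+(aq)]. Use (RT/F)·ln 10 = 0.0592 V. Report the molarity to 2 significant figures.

1.8 M

Fe²⁺/Fe is the cathode (higher E°); E°cell = −0.44 − (−0.77) = +0.33 V with n = 2.
Since E = E° − (0.0592/n)·log Q, log Q = n(E° − E)/0.0592 = 0.203.
The balanced reaction is Fe2+(aq) + Zn(s) → Fe(s) + Zn2+(aq), so Q = [Zn2+(aq)] / [Fe2+(aq)].
Isolating [Zn2+(aq)] in Q = 10^{0.203} yields log [Zn2+(aq)] = 0.244, i.e. 1.8 M.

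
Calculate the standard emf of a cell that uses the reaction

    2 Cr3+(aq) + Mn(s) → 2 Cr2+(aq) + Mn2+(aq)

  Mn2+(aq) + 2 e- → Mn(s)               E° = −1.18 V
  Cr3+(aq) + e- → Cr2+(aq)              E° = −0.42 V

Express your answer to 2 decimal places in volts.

Cr3+(aq) gains electrons, so the Cr³⁺/Cr²⁺ couple is the cathode; the Mn²⁺/Mn couple is the anode.
E°cell = E°(cathode) − E°(anode) = −0.42 − (−1.18) = +0.76 V.
The positive value indicates the reaction is spontaneous as written.

+0.76 V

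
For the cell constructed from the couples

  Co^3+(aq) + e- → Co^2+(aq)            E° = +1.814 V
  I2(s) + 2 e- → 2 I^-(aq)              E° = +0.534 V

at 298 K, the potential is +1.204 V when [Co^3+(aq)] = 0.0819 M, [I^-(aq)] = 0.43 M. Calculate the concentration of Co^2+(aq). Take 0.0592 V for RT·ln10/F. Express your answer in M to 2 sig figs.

0.68 M

With Co³⁺/Co²⁺ at the cathode and I₂/I⁻ at the anode, E°cell = +1.814 − (+0.534) = +1.280 V (n = 2).
Since E = E° − (0.0592/n)·log Q, log Q = n(E° − E)/0.0592 = 2.568.
The balanced reaction is 2 Co^3+(aq) + 2 I^-(aq) → 2 Co^2+(aq) + I2(s), so Q = [Co^2+(aq)]^2 / ([Co^3+(aq)]^2·[I^-(aq)]^2).
Solving for the unknown gives log [Co^2+(aq)] = −0.169, so [Co^2+(aq)] ≈ 0.68 M.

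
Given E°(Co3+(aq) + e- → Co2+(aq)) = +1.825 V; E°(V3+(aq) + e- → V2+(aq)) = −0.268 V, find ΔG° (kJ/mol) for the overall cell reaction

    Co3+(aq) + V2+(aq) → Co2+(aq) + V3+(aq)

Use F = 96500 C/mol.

In the reaction as written Co3+(aq) is reduced, so the Co³⁺/Co²⁺ couple is the cathode and V³⁺/V²⁺ is the anode.
E°cell = +1.825 − (−0.268) = +2.093 V; balancing electrons gives n = 1.
ΔG° = −nFE°cell = −(1)(96500)(+2.093) J/mol = −202 kJ/mol.

−202 kJ/mol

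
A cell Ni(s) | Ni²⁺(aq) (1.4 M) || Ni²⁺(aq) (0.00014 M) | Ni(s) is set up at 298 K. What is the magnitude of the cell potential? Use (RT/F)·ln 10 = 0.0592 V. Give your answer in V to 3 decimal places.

0.118 V

For a concentration cell E°cell = 0, since both electrodes use the same couple.
The compartment with the higher Ni²⁺(aq) concentration (1.4 M) acts as the cathode; ions are reduced there and produced at the dilute (0.00014 M) anode.
With n = 2, Ecell = −(0.0592/2)·log([dilute]/[conc]) = −(0.0592/2)·log(0.00014/1.4) = +0.118 V.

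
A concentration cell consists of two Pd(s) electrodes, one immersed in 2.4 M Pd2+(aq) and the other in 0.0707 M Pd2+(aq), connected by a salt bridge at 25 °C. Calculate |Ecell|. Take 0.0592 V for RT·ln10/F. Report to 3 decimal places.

0.045 V

For a concentration cell E°cell = 0, since both electrodes use the same couple.
The compartment with the higher Pd2+(aq) concentration (2.4 M) acts as the cathode; ions are reduced there and produced at the dilute (0.0707 M) anode.
With n = 2, Ecell = −(0.0592/2)·log([dilute]/[conc]) = −(0.0592/2)·log(0.0707/2.4) = +0.045 V.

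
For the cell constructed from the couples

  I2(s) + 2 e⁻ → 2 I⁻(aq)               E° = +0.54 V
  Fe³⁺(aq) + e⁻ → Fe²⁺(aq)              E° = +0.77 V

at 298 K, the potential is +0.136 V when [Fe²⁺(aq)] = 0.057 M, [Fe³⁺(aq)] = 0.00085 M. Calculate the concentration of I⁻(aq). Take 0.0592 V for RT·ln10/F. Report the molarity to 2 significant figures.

1.7 M

Fe³⁺/Fe²⁺ is the cathode (higher E°); E°cell = +0.77 − (+0.54) = +0.23 V with n = 2.
From the Nernst equation, log Q = n(E° − E)/0.0592 = 2·(+0.23 − (+0.136))/0.0592 = 3.176.
The balanced reaction is 2 Fe³⁺(aq) + 2 I⁻(aq) → 2 Fe²⁺(aq) + I2(s), so Q = [Fe²⁺(aq)]^2 / ([Fe³⁺(aq)]^2·[I⁻(aq)]^2).
Substituting the known concentrations and solving, log [I⁻(aq)] = 0.238 and [I⁻(aq)] = 1.7 M.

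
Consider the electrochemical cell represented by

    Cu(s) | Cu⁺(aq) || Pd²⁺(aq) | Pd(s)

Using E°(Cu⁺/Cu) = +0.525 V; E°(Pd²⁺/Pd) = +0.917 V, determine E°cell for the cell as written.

By convention the left-hand electrode in cell notation is the anode (oxidation) and the right-hand electrode is the cathode (reduction).
E°cell = E°(right) − E°(left) = +0.917 − (+0.525) = +0.392 V.

+0.392 V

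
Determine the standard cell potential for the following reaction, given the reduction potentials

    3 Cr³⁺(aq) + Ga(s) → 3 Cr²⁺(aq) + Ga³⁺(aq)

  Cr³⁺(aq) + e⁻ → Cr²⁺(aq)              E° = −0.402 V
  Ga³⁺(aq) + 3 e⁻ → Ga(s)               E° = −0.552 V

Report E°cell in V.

+0.150 V

In the reaction as written, Cr³⁺(aq) is reduced (cathode) and Ga³⁺(aq) is produced by oxidation at the anode.
E°cell = E°(cathode) − E°(anode) = −0.402 − (−0.552) = +0.150 V.
The positive value indicates the reaction is spontaneous as written.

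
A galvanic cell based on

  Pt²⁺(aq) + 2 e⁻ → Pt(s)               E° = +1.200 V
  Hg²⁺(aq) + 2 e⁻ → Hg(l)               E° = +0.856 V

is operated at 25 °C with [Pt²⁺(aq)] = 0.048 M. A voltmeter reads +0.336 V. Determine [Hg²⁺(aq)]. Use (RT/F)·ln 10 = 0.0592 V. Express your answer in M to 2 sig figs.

The Pt²⁺/Pt couple has the larger reduction potential, so it is the cathode: E°cell = +1.200 − (+0.856) = +0.344 V and n = 2.
Since E = E° − (0.0592/n)·log Q, log Q = n(E° − E)/0.0592 = 0.270.
Balancing electrons gives Pt²⁺(aq) + Hg(l) → Pt(s) + Hg²⁺(aq); thus Q = [Hg²⁺(aq)] / [Pt²⁺(aq)].
Isolating [Hg²⁺(aq)] in Q = 10^{0.270} yields log [Hg²⁺(aq)] = −1.049, i.e. 0.089 M.

0.089 M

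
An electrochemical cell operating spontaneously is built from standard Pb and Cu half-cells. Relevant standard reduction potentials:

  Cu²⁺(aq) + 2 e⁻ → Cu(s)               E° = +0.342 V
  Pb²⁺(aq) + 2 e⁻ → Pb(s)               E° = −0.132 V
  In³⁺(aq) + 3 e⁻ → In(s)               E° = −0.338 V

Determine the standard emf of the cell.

+0.474 V

The Cu²⁺/Cu couple has the higher E°, so Cu ion is reduced (cathode) and Pb is oxidized (anode).
E°cell = E°(cathode) − E°(anode) = +0.342 − (−0.132) = +0.474 V.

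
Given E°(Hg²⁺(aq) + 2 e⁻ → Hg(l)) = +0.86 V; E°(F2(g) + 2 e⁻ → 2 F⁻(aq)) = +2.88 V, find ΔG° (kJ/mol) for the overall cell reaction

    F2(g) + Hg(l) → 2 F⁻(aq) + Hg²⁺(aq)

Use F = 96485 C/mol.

In the reaction as written F2(g) is reduced, so the F₂/F⁻ couple is the cathode and Hg²⁺/Hg is the anode.
E°cell = +2.88 − (+0.86) = +2.02 V; balancing electrons gives n = 2.
ΔG° = −nFE°cell = −(2)(96485)(+2.02) J/mol = −390 kJ/mol.

−390 kJ/mol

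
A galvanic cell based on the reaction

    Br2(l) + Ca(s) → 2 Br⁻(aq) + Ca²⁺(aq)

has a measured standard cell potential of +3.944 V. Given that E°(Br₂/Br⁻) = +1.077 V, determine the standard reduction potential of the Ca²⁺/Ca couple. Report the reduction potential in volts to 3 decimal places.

−2.867 V

In the reaction as written the Br₂/Br⁻ couple is reduced (cathode) and Ca²⁺/Ca is oxidized (anode), so E°cell = E°(Br₂/Br⁻) − E°(Ca²⁺/Ca).
E°(Ca²⁺/Ca) = E°(cathode) − E°cell = +1.077 − (+3.944) = −2.867 V.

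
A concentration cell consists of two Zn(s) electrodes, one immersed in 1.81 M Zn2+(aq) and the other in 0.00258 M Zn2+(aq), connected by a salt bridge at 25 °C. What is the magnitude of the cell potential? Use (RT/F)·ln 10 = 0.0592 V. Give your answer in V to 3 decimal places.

For a concentration cell E°cell = 0, since both electrodes use the same couple.
The compartment with the higher Zn2+(aq) concentration (1.81 M) acts as the cathode; ions are reduced there and produced at the dilute (0.00258 M) anode.
With n = 2, Ecell = −(0.0592/2)·log([dilute]/[conc]) = −(0.0592/2)·log(0.00258/1.81) = +0.084 V.

0.084 V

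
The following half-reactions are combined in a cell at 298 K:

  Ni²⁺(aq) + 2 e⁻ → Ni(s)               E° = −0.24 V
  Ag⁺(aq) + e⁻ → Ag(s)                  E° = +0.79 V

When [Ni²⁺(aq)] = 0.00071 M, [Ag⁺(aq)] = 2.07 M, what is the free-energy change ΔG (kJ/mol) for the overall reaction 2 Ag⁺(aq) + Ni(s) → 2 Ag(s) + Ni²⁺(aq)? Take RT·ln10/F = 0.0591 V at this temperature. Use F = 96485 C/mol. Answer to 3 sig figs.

The standard cell potential is +0.79 − (−0.24) = +1.03 V, with n = 2 electrons in the balanced equation.
Here Q = [Ni²⁺(aq)] / [Ag⁺(aq)]^2 = 0.000166 (log Q = −3.781), giving E = +1.03 − (0.0591/2)·(−3.781) = +1.1417 V.
Finally ΔG = −nFE = −(2)(96485 C/mol)(+1.1417 V) = −220 kJ/mol.

−220 kJ/mol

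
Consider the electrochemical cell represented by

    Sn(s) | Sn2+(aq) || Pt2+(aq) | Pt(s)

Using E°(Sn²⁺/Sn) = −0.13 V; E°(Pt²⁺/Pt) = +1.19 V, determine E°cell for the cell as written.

+1.32 V

By convention the left-hand electrode in cell notation is the anode (oxidation) and the right-hand electrode is the cathode (reduction).
E°cell = E°(right) − E°(left) = +1.19 − (−0.13) = +1.32 V.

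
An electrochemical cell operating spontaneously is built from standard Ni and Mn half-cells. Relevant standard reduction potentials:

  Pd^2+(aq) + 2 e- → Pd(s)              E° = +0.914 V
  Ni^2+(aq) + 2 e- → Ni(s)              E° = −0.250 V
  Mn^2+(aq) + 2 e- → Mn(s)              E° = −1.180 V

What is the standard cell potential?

+0.930 V

Of the two couples in this cell, the one with the more positive reduction potential is reduced at the cathode: here that is Ni²⁺/Ni (−0.250 V); Mn²⁺/Mn (−1.180 V) is the anode.
E°cell = E°(cathode) − E°(anode) = −0.250 − (−1.180) = +0.930 V.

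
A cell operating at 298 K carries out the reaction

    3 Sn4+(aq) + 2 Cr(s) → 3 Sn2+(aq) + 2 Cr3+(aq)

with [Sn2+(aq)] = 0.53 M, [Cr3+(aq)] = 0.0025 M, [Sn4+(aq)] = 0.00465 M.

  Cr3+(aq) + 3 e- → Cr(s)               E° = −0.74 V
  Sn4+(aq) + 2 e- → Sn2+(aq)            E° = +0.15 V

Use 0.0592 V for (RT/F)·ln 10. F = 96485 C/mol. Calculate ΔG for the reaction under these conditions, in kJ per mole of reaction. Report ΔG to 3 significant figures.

With Sn⁴⁺/Sn²⁺ reduced at the cathode, E°cell = +0.15 − (−0.74) = +0.89 V and n = 6.
Q = ([Sn2+(aq)]^3·[Cr3+(aq)]^2) / [Sn4+(aq)]^3 = 9.25, so log Q = 0.966 and E = +0.89 − (0.0592/6)(0.966) = +0.8805 V.
Finally ΔG = −nFE = −(6)(96485 C/mol)(+0.8805 V) = −510 kJ/mol.

−510 kJ/mol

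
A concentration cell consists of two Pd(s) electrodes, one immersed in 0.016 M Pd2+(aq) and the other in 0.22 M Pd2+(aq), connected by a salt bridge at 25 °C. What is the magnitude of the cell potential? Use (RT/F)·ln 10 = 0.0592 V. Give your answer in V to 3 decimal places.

0.034 V

For a concentration cell E°cell = 0, since both electrodes use the same couple.
The compartment with the higher Pd2+(aq) concentration (0.22 M) acts as the cathode; ions are reduced there and produced at the dilute (0.016 M) anode.
With n = 2, Ecell = −(0.0592/2)·log([dilute]/[conc]) = −(0.0592/2)·log(0.016/0.22) = +0.034 V.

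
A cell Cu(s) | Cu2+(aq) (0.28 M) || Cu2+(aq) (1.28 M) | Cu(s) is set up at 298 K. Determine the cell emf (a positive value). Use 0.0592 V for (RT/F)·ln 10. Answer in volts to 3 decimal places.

For a concentration cell E°cell = 0, since both electrodes use the same couple.
The compartment with the higher Cu2+(aq) concentration (1.28 M) acts as the cathode; ions are reduced there and produced at the dilute (0.28 M) anode.
With n = 2, Ecell = −(0.0592/2)·log([dilute]/[conc]) = −(0.0592/2)·log(0.28/1.28) = +0.020 V.

0.020 V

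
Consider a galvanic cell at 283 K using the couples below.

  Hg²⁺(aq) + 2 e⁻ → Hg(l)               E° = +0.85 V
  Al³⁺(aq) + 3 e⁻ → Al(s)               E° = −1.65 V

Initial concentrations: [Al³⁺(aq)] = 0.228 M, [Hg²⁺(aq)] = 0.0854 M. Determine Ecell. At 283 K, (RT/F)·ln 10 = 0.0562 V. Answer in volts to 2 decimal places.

+2.48 V

Since E°(Hg²⁺/Hg) > E°(Al³⁺/Al), Hg²⁺/Hg serves as the cathode.
The standard potential is +0.85 − (−1.65) = +2.50 V and the balanced reaction transfers n = 6 electrons.
The balanced reaction is 3 Hg²⁺(aq) + 2 Al(s) → 3 Hg(l) + 2 Al³⁺(aq), so Q = [Al³⁺(aq)]^2 / [Hg²⁺(aq)]^3 = 83.5 and log Q = 1.921.
By the Nernst equation, E = +2.50 − (0.0562/6)·(1.921) = +2.48 V.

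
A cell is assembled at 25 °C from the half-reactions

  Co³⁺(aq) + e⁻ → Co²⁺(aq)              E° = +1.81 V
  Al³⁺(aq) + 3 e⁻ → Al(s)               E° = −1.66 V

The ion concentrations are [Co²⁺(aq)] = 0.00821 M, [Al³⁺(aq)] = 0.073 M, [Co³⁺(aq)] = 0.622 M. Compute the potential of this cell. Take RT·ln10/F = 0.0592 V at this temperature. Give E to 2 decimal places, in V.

+3.60 V

The Co³⁺/Co²⁺ couple has the more positive E°, so it is the cathode; Al³⁺/Al is the anode.
E°cell = +1.81 − (−1.66) = +3.47 V, with n = 3 electrons transferred.
Balancing gives 3 Co³⁺(aq) + Al(s) → 3 Co²⁺(aq) + Al³⁺(aq); hence Q = ([Co²⁺(aq)]^3·[Al³⁺(aq)]) / [Co³⁺(aq)]^3 = 1.68×10^−7 (log Q = −6.775).
By the Nernst equation, E = +3.47 − (0.0592/3)·(−6.775) = +3.60 V.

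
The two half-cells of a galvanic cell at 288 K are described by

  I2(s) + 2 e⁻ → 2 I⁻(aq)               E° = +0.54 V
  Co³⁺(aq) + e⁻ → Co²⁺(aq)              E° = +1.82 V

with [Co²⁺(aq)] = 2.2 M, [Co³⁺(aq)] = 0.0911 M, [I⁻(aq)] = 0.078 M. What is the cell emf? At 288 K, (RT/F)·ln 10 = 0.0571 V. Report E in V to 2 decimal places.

Since E°(Co³⁺/Co²⁺) > E°(I₂/I⁻), Co³⁺/Co²⁺ serves as the cathode.
E°cell = E°cat − E°an = +1.82 − (+0.54) = +1.28 V; n = 2.
The balanced reaction is 2 Co³⁺(aq) + 2 I⁻(aq) → 2 Co²⁺(aq) + I2(s), so Q = [Co²⁺(aq)]^2 / ([Co³⁺(aq)]^2·[I⁻(aq)]^2) = 9.59×10^4 and log Q = 4.982.
By the Nernst equation, E = +1.28 − (0.0571/2)·(4.982) = +1.14 V.

+1.14 V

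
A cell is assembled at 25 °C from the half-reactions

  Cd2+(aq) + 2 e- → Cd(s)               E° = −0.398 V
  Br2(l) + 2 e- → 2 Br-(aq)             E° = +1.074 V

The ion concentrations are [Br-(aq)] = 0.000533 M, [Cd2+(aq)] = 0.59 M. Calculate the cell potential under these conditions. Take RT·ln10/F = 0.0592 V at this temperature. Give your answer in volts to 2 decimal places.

Br₂/Br⁻ is reduced (cathode, E° = +1.074 V) and Cd²⁺/Cd is oxidized (anode).
The standard potential is +1.074 − (−0.398) = +1.472 V and the balanced reaction transfers n = 2 electrons.
The balanced reaction is Br2(l) + Cd(s) → 2 Br-(aq) + Cd2+(aq), so Q = [Br-(aq)]^2·[Cd2+(aq)] = 1.68×10^−7 and log Q = −6.776.
E = E° − (0.0592/n)·log Q = +1.472 − (0.0592/2)(−6.776) = +1.67 V.

+1.67 V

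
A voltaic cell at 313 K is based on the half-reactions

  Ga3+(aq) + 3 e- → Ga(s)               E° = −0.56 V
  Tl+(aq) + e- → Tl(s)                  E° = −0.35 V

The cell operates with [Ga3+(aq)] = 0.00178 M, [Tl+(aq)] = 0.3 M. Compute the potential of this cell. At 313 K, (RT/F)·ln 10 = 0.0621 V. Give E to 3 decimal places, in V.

+0.234 V

The Tl⁺/Tl couple has the more positive E°, so it is the cathode; Ga³⁺/Ga is the anode.
The standard potential is −0.35 − (−0.56) = +0.21 V and the balanced reaction transfers n = 3 electrons.
The balanced reaction is 3 Tl+(aq) + Ga(s) → 3 Tl(s) + Ga3+(aq), so Q = [Ga3+(aq)] / [Tl+(aq)]^3 = 0.0659 and log Q = −1.181.
E = E° − (0.0621/n)·log Q = +0.21 − (0.0621/3)(−1.181) = +0.234 V.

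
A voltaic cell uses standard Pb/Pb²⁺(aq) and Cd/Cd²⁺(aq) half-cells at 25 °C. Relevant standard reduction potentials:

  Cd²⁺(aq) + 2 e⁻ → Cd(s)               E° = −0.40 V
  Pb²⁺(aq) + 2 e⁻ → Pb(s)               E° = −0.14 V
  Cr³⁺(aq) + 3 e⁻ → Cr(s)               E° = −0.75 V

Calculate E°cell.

The Pb²⁺/Pb couple has the higher E°, so Pb ion is reduced (cathode) and Cd is oxidized (anode).
E°cell = E°(cathode) − E°(anode) = −0.14 − (−0.40) = +0.26 V.

+0.26 V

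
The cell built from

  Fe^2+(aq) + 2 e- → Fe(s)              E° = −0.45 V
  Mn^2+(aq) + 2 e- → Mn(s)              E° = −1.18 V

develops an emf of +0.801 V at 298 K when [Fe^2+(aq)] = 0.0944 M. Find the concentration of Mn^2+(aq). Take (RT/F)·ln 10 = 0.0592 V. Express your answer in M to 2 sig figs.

With Fe²⁺/Fe at the cathode and Mn²⁺/Mn at the anode, E°cell = −0.45 − (−1.18) = +0.73 V (n = 2).
From the Nernst equation, log Q = n(E° − E)/0.0592 = 2·(+0.73 − (+0.801))/0.0592 = −2.399.
Balancing electrons gives Fe^2+(aq) + Mn(s) → Fe(s) + Mn^2+(aq); thus Q = [Mn^2+(aq)] / [Fe^2+(aq)].
Isolating [Mn^2+(aq)] in Q = 10^{−2.399} yields log [Mn^2+(aq)] = −3.424, i.e. 0.00038 M.

0.00038 M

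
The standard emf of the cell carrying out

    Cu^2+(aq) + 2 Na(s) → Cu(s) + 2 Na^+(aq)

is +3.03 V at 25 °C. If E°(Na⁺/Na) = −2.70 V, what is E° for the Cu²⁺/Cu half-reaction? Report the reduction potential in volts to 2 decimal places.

In the reaction as written the Cu²⁺/Cu couple is reduced (cathode) and Na⁺/Na is oxidized (anode), so E°cell = E°(Cu²⁺/Cu) − E°(Na⁺/Na).
E°(Cu²⁺/Cu) = E°cell + E°(anode) = +3.03 + (−2.70) = +0.33 V.

+0.33 V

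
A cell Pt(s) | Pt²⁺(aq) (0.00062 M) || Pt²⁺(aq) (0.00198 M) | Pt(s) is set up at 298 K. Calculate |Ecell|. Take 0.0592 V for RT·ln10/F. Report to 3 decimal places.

For a concentration cell E°cell = 0, since both electrodes use the same couple.
The compartment with the higher Pt²⁺(aq) concentration (0.00198 M) acts as the cathode; ions are reduced there and produced at the dilute (0.00062 M) anode.
With n = 2, Ecell = −(0.0592/2)·log([dilute]/[conc]) = −(0.0592/2)·log(0.00062/0.00198) = +0.015 V.

0.015 V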